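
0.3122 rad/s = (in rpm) 2.981. Check: 1 rpm = 0.10471976 rad/s, so 0.3122 rad/s = 0.3122 / 0.10471976 = 2.9812904 rpm ≈ 2.981 rpm (4 s.f.).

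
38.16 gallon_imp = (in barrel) 1.091. Check: 1 gallon_imp = 0.00454609 m^3, so 38.16 gallon_imp = 38.16 * 0.00454609 = 0.17347879 m^3. 1 barrel = 0.15898729 m^3, so 0.17347879 m^3 = 0.17347879 / 0.15898729 = 1.0911488 barrel ≈ 1.091 barrel (4 s.f.).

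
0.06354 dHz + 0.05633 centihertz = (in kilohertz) 1 dHz = 0.1 Hz, so 0.06354 dHz = 0.06354 * 0.1 = 0.006354 Hz. 1 centihertz = 0.01 Hz, so 0.05633 centihertz = 0.05633 * 0.01 = 0.0005633 Hz. Sum: 0.006354 + 0.0005633 = 0.0069173 Hz. 1 kilohertz = 1000 Hz, so 0.0069173 Hz = 0.0069173 / 1000 = 6.9173e-06 kilohertz ≈ 6.917e-06 kilohertz (4 s.f.). Final answer: 6.917e-06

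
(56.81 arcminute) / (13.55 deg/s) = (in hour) 1.941e-05. Check: 1 arcminute = 0.00029088821 rad, so 56.81 arcminute = 56.81 * 0.00029088821 = 0.016525359 rad. 1 deg/s = 0.017453293 rad/s, so 13.55 deg/s = 13.55 * 0.017453293 = 0.23649211 rad/s. Combine: 0.016525359 rad / 0.23649211 rad/s = 0.069876999 s. 1 hour = 3600 s, so 0.069876999 s = 0.069876999 / 3600 = 1.9410277e-05 hour ≈ 1.941e-05 hour (4 s.f.).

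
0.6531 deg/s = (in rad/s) 0.0114. Check: 1 deg/s = 0.017453293 rad/s, so 0.6531 deg/s = 0.6531 * 0.017453293 = 0.011398745 rad/s. Result: 0.011398745 rad/s ≈ 0.0114 rad/s (4 s.f.).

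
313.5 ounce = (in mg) 1 ounce = 0.028349523 kg, so 313.5 ounce = 313.5 * 0.028349523 = 8.8875755 kg. 1 mg = 1e-06 kg, so 8.8875755 kg = 8.8875755 / 1e-06 = 8887575.5 mg ≈ 8.888e+06 mg (4 s.f.). Final answer: 8.888e+06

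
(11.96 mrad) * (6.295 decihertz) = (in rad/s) 1 mrad = 0.001 rad, so 11.96 mrad = 11.96 * 0.001 = 0.01196 rad. 1 decihertz = 0.1 Hz, so 6.295 decihertz = 6.295 * 0.1 = 0.6295 Hz. Combine: 0.01196 rad * 0.6295 Hz = 0.00752882 rad/s. Result: 0.00752882 rad/s ≈ 0.007529 rad/s (4 s.f.). Final answer: 0.007529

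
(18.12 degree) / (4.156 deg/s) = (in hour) 0.001211. Check: 1 degree = 0.017453293 rad, so 18.12 degree = 18.12 * 0.017453293 = 0.31625366 rad. 1 deg/s = 0.017453293 rad/s, so 4.156 deg/s = 4.156 * 0.017453293 = 0.072535884 rad/s. Combine: 0.31625366 rad / 0.072535884 rad/s = 4.3599615 s. 1 hour = 3600 s, so 4.3599615 s = 4.3599615 / 3600 = 0.0012111004 hour ≈ 0.001211 hour (4 s.f.).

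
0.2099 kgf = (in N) 1 kgf = 9.80665 N, so 0.2099 kgf = 0.2099 * 9.80665 = 2.0584158 N. Result: 2.0584158 N ≈ 2.058 N (4 s.f.). Final answer: 2.058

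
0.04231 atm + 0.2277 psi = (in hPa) 1 atm = 101325 Pa, so 0.04231 atm = 0.04231 * 101325 = 4287.0607 Pa. 1 psi = 6894.7573 Pa, so 0.2277 psi = 0.2277 * 6894.7573 = 1569.9362 Pa. Sum: 4287.0607 + 1569.9362 = 5856.997 Pa. 1 hPa = 100 Pa, so 5856.997 Pa = 5856.997 / 100 = 58.56997 hPa ≈ 58.57 hPa (4 s.f.). Final answer: 58.57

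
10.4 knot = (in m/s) 5.35. Check: 1 knot = 0.51444444 m/s, so 10.4 knot = 10.4 * 0.51444444 = 5.3502222 m/s. Result: 5.3502222 m/s ≈ 5.35 m/s (4 s.f.).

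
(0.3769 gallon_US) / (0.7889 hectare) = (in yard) 1.978e-07. Check: 1 gallon_US = 0.0037854118 m^3, so 0.3769 gallon_US = 0.3769 * 0.0037854118 = 0.0014267217 m^3. 1 hectare = 10000 m^2, so 0.7889 hectare = 0.7889 * 10000 = 7889 m^2. Combine: 0.0014267217 m^3 / 7889 m^2 = 1.808495e-07 m. 1 yard = 0.9144 m, so 1.808495e-07 m = 1.808495e-07 / 0.9144 = 1.9777942e-07 yard ≈ 1.978e-07 yard (4 s.f.).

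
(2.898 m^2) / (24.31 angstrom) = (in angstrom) 1.192e+19. Check: 2.898 m^2 is already in m^2. 1 angstrom = 1e-10 m, so 24.31 angstrom = 24.31 * 1e-10 = 2.431e-09 m. Combine: 2.898 m^2 / 2.431e-09 m = 1.192102e+09 m. 1 angstrom = 1e-10 m, so 1.192102e+09 m = 1.192102e+09 / 1e-10 = 1.192102e+19 angstrom ≈ 1.192e+19 angstrom (4 s.f.).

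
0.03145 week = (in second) 1 week = 604800 s, so 0.03145 week = 0.03145 * 604800 = 19020.96 s. 19020.96 s = 19020.96 second ≈ 1.902e+04 second (4 s.f.). Final answer: 1.902e+04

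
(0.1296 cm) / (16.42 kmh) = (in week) 4.698e-10. Check: 1 cm = 0.01 m, so 0.1296 cm = 0.1296 * 0.01 = 0.001296 m. 1 kmh = 0.27777778 m/s, so 16.42 kmh = 16.42 * 0.27777778 = 4.5611111 m/s. Combine: 0.001296 m / 4.5611111 m/s = 0.00028414129 s. 1 week = 604800 s, so 0.00028414129 s = 0.00028414129 / 604800 = 4.6981034e-10 week ≈ 4.698e-10 week (4 s.f.).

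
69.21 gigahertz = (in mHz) 6.921e+13. Check: 1 gigahertz = 1e+09 Hz, so 69.21 gigahertz = 69.21 * 1e+09 = 6.921e+10 Hz. 1 mHz = 0.001 Hz, so 6.921e+10 Hz = 6.921e+10 / 0.001 = 6.921e+13 mHz.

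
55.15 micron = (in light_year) 1 micron = 1e-06 m, so 55.15 micron = 55.15 * 1e-06 = 5.515e-05 m. 1 light_year = 9.4607305e+15 m, so 5.515e-05 m = 5.515e-05 / 9.4607305e+15 = 5.8293596e-21 light_year ≈ 5.829e-21 light_year (4 s.f.). Final answer: 5.829e-21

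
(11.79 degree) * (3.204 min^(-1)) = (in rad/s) 1 degree = 0.017453293 rad, so 11.79 degree = 11.79 * 0.017453293 = 0.20577432 rad. 1 min^(-1) = 0.016666667 Hz, so 3.204 min^(-1) = 3.204 * 0.016666667 = 0.0534 Hz. Combine: 0.20577432 rad * 0.0534 Hz = 0.010988349 rad/s. Result: 0.010988349 rad/s ≈ 0.01099 rad/s (4 s.f.). Final answer: 0.01099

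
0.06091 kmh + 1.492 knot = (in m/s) 1 kmh = 0.27777778 m/s, so 0.06091 kmh = 0.06091 * 0.27777778 = 0.016919444 m/s. 1 knot = 0.51444444 m/s, so 1.492 knot = 1.492 * 0.51444444 = 0.76755111 m/s. Sum: 0.016919444 + 0.76755111 = 0.78447056 m/s. Result: 0.78447056 m/s ≈ 0.7845 m/s (4 s.f.). Final answer: 0.7845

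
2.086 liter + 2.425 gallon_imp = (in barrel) 1 liter = 0.001 m^3, so 2.086 liter = 2.086 * 0.001 = 0.002086 m^3. 1 gallon_imp = 0.00454609 m^3, so 2.425 gallon_imp = 2.425 * 0.00454609 = 0.011024268 m^3. Sum: 0.002086 + 0.011024268 = 0.013110268 m^3. 1 barrel = 0.15898729 m^3, so 0.013110268 m^3 = 0.013110268 / 0.15898729 = 0.082461106 barrel ≈ 0.08246 barrel (4 s.f.). Final answer: 0.08246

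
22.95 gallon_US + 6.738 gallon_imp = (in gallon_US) 1 gallon_US = 0.0037854118 m^3, so 22.95 gallon_US = 22.95 * 0.0037854118 = 0.0868752 m^3. 1 gallon_imp = 0.00454609 m^3, so 6.738 gallon_imp = 6.738 * 0.00454609 = 0.030631554 m^3. Sum: 0.0868752 + 0.030631554 = 0.11750675 m^3. 1 gallon_US = 0.0037854118 m^3, so 0.11750675 m^3 = 0.11750675 / 0.0037854118 = 31.042001 gallon_US ≈ 31.04 gallon_US (4 s.f.). Final answer: 31.04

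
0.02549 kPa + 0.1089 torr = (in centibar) 0.04001. Check: 1 kPa = 1000 Pa, so 0.02549 kPa = 0.02549 * 1000 = 25.49 Pa. 1 torr = 133.32237 Pa, so 0.1089 torr = 0.1089 * 133.32237 = 14.518806 Pa. Sum: 25.49 + 14.518806 = 40.008806 Pa. 1 centibar = 1000 Pa, so 40.008806 Pa = 40.008806 / 1000 = 0.040008806 centibar ≈ 0.04001 centibar (4 s.f.).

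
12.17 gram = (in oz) 1 gram = 0.001 kg, so 12.17 gram = 12.17 * 0.001 = 0.01217 kg. 1 oz = 0.028349523 kg, so 0.01217 kg = 0.01217 / 0.028349523 = 0.42928412 oz ≈ 0.4293 oz (4 s.f.). Final answer: 0.4293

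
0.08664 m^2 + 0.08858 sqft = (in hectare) 9.487e-06. Check: 0.08664 m^2 is already in m^2. 1 sqft = 0.09290304 m^2, so 0.08858 sqft = 0.08858 * 0.09290304 = 0.0082293513 m^2. Sum: 0.08664 + 0.0082293513 = 0.094869351 m^2. 1 hectare = 10000 m^2, so 0.094869351 m^2 = 0.094869351 / 10000 = 9.4869351e-06 hectare ≈ 9.487e-06 hectare (4 s.f.).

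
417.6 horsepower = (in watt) 3.114e+05. Check: 1 horsepower = 745.69987 W, so 417.6 horsepower = 417.6 * 745.69987 = 311404.27 W. 311404.27 W = 311404.27 watt ≈ 3.114e+05 watt (4 s.f.).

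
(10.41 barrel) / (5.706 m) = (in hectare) 2.901e-05. Check: 1 barrel = 0.15898729 m^3, so 10.41 barrel = 10.41 * 0.15898729 = 1.6550577 m^3. 5.706 m is already in m. Combine: 1.6550577 m^3 / 5.706 m = 0.29005569 m^2. 1 hectare = 10000 m^2, so 0.29005569 m^2 = 0.29005569 / 10000 = 2.9005569e-05 hectare ≈ 2.901e-05 hectare (4 s.f.).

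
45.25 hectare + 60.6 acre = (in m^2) 6.977e+05. Check: 1 hectare = 10000 m^2, so 45.25 hectare = 45.25 * 10000 = 452500 m^2. 1 acre = 4046.8564 m^2, so 60.6 acre = 60.6 * 4046.8564 = 245239.5 m^2. Sum: 452500 + 245239.5 = 697739.5 m^2. Result: 697739.5 m^2 ≈ 6.977e+05 m^2 (4 s.f.).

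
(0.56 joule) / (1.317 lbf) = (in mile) 5.94e-05. Check: 0.56 joule = 0.56 J. 1 lbf = 4.4482216 N, so 1.317 lbf = 1.317 * 4.4482216 = 5.8583079 N. Combine: 0.56 J / 5.8583079 N = 0.095590743 m. 1 mile = 1609.344 m, so 0.095590743 m = 0.095590743 / 1609.344 = 5.9397334e-05 mile ≈ 5.94e-05 mile (4 s.f.).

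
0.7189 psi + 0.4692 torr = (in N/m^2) 5019. Check: 1 psi = 6894.7573 Pa, so 0.7189 psi = 0.7189 * 6894.7573 = 4956.641 Pa. 1 torr = 133.32237 Pa, so 0.4692 torr = 0.4692 * 133.32237 = 62.554855 Pa. Sum: 4956.641 + 62.554855 = 5019.1959 Pa. 5019.1959 Pa = 5019.1959 N/m^2 ≈ 5019 N/m^2 (4 s.f.).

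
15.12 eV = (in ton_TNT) 5.79e-28. Check: 1 eV = 1.6021766e-19 J, so 15.12 eV = 15.12 * 1.6021766e-19 = 2.4224911e-18 J. 1 ton_TNT = 4.184e+09 J, so 2.4224911e-18 J = 2.4224911e-18 / 4.184e+09 = 5.7898926e-28 ton_TNT ≈ 5.79e-28 ton_TNT (4 s.f.).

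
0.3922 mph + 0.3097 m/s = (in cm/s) 1 mph = 0.44704 m/s, so 0.3922 mph = 0.3922 * 0.44704 = 0.17532909 m/s. 0.3097 m/s is already in m/s. Sum: 0.17532909 + 0.3097 = 0.48502909 m/s. 1 cm/s = 0.01 m/s, so 0.48502909 m/s = 0.48502909 / 0.01 = 48.502909 cm/s ≈ 48.5 cm/s (4 s.f.). Final answer: 48.5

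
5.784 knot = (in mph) 1 knot = 0.51444444 m/s, so 5.784 knot = 5.784 * 0.51444444 = 2.9755467 m/s. 1 mph = 0.44704 m/s, so 2.9755467 m/s = 2.9755467 / 0.44704 = 6.6561083 mph ≈ 6.656 mph (4 s.f.). Final answer: 6.656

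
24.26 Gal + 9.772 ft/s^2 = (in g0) 1 Gal = 0.01 m/s^2, so 24.26 Gal = 24.26 * 0.01 = 0.2426 m/s^2. 1 ft/s^2 = 0.3048 m/s^2, so 9.772 ft/s^2 = 9.772 * 0.3048 = 2.9785056 m/s^2. Sum: 0.2426 + 2.9785056 = 3.2211056 m/s^2. 1 g0 = 9.80665 m/s^2, so 3.2211056 m/s^2 = 3.2211056 / 9.80665 = 0.32846136 g0 ≈ 0.3285 g0 (4 s.f.). Final answer: 0.3285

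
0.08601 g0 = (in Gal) 84.35. Check: 1 g0 = 9.80665 m/s^2, so 0.08601 g0 = 0.08601 * 9.80665 = 0.84346997 m/s^2. 1 Gal = 0.01 m/s^2, so 0.84346997 m/s^2 = 0.84346997 / 0.01 = 84.346997 Gal ≈ 84.35 Gal (4 s.f.).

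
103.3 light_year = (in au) 6.533e+06. Check: 1 light_year = 9.4607305e+15 m, so 103.3 light_year = 103.3 * 9.4607305e+15 = 9.7729346e+17 m. 1 au = 1.4959787e+11 m, so 9.7729346e+17 m = 9.7729346e+17 / 1.4959787e+11 = 6532803.3 au ≈ 6.533e+06 au (4 s.f.).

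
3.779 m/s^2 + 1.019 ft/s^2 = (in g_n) 0.417. Check: 3.779 m/s^2 is already in m/s^2. 1 ft/s^2 = 0.3048 m/s^2, so 1.019 ft/s^2 = 1.019 * 0.3048 = 0.3105912 m/s^2. Sum: 3.779 + 0.3105912 = 4.0895912 m/s^2. 1 g_n = 9.80665 m/s^2, so 4.0895912 m/s^2 = 4.0895912 / 9.80665 = 0.41702225 g_n ≈ 0.417 g_n (4 s.f.).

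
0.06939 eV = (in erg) 1.112e-13. Check: 1 eV = 1.6021766e-19 J, so 0.06939 eV = 0.06939 * 1.6021766e-19 = 1.1117504e-20 J. 1 erg = 1e-07 J, so 1.1117504e-20 J = 1.1117504e-20 / 1e-07 = 1.1117504e-13 erg ≈ 1.112e-13 erg (4 s.f.).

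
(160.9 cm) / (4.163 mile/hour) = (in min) 1 cm = 0.01 m, so 160.9 cm = 160.9 * 0.01 = 1.609 m. 1 mile/hour = 0.44704 m/s, so 4.163 mile/hour = 4.163 * 0.44704 = 1.8610275 m/s. Combine: 1.609 m / 1.8610275 m/s = 0.86457615 s. 1 min = 60 s, so 0.86457615 s = 0.86457615 / 60 = 0.014409602 min ≈ 0.01441 min (4 s.f.). Final answer: 0.01441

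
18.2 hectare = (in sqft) 1 hectare = 10000 m^2, so 18.2 hectare = 18.2 * 10000 = 182000 m^2. 1 sqft = 0.09290304 m^2, so 182000 m^2 = 182000 / 0.09290304 = 1959031.7 sqft ≈ 1.959e+06 sqft (4 s.f.). Final answer: 1.959e+06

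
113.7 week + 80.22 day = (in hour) 1 week = 604800 s, so 113.7 week = 113.7 * 604800 = 68765760 s. 1 day = 86400 s, so 80.22 day = 80.22 * 86400 = 6931008 s. Sum: 68765760 + 6931008 = 75696768 s. 1 hour = 3600 s, so 75696768 s = 75696768 / 3600 = 21026.88 hour ≈ 2.103e+04 hour (4 s.f.). Final answer: 2.103e+04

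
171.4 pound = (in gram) 1 pound = 0.45359237 kg, so 171.4 pound = 171.4 * 0.45359237 = 77.745732 kg. 1 gram = 0.001 kg, so 77.745732 kg = 77.745732 / 0.001 = 77745.732 gram ≈ 7.775e+04 gram (4 s.f.). Final answer: 7.775e+04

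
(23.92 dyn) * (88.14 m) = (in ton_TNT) 1 dyn = 1e-05 N, so 23.92 dyn = 23.92 * 1e-05 = 0.0002392 N. 88.14 m is already in m. Combine: 0.0002392 N * 88.14 m = 0.021083088 J. 1 ton_TNT = 4.184e+09 J, so 0.021083088 J = 0.021083088 / 4.184e+09 = 5.038979e-12 ton_TNT ≈ 5.039e-12 ton_TNT (4 s.f.). Final answer: 5.039e-12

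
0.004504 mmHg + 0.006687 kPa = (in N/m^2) 1 mmHg = 133.32237 Pa, so 0.004504 mmHg = 0.004504 * 133.32237 = 0.60048395 Pa. 1 kPa = 1000 Pa, so 0.006687 kPa = 0.006687 * 1000 = 6.687 Pa. Sum: 0.60048395 + 6.687 = 7.2874839 Pa. 7.2874839 Pa = 7.2874839 N/m^2 ≈ 7.287 N/m^2 (4 s.f.). Final answer: 7.287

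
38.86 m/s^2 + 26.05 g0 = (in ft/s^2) 38.86 m/s^2 is already in m/s^2. 1 g0 = 9.80665 m/s^2, so 26.05 g0 = 26.05 * 9.80665 = 255.46323 m/s^2. Sum: 38.86 + 255.46323 = 294.32323 m/s^2. 1 ft/s^2 = 0.3048 m/s^2, so 294.32323 m/s^2 = 294.32323 / 0.3048 = 965.6274 ft/s^2 ≈ 965.6 ft/s^2 (4 s.f.). Final answer: 965.6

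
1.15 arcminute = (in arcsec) 1 arcminute = 0.00029088821 rad, so 1.15 arcminute = 1.15 * 0.00029088821 = 0.00033452144 rad. 1 arcsec = 4.8481368e-06 rad, so 0.00033452144 rad = 0.00033452144 / 4.8481368e-06 = 69 arcsec. Final answer: 69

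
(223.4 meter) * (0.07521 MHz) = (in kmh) 6.049e+07. Check: 223.4 meter = 223.4 m. 1 MHz = 1000000 Hz, so 0.07521 MHz = 0.07521 * 1000000 = 75210 Hz. Combine: 223.4 m * 75210 Hz = 16801914 m/s. 1 kmh = 0.27777778 m/s, so 16801914 m/s = 16801914 / 0.27777778 = 60486890 kmh ≈ 6.049e+07 kmh (4 s.f.).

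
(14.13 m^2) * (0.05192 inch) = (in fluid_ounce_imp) 14.13 m^2 is already in m^2. 1 inch = 0.0254 m, so 0.05192 inch = 0.05192 * 0.0254 = 0.001318768 m. Combine: 14.13 m^2 * 0.001318768 m = 0.018634192 m^3. 1 fluid_ounce_imp = 2.8413063e-05 m^3, so 0.018634192 m^3 = 0.018634192 / 2.8413063e-05 = 655.83187 fluid_ounce_imp ≈ 655.8 fluid_ounce_imp (4 s.f.). Final answer: 655.8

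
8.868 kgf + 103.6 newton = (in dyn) 1.906e+07. Check: 1 kgf = 9.80665 N, so 8.868 kgf = 8.868 * 9.80665 = 86.965372 N. 103.6 newton = 103.6 N. Sum: 86.965372 + 103.6 = 190.56537 N. 1 dyn = 1e-05 N, so 190.56537 N = 190.56537 / 1e-05 = 19056537 dyn ≈ 1.906e+07 dyn (4 s.f.).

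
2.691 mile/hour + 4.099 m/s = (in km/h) 1 mile/hour = 0.44704 m/s, so 2.691 mile/hour = 2.691 * 0.44704 = 1.2029846 m/s. 4.099 m/s is already in m/s. Sum: 1.2029846 + 4.099 = 5.3019846 m/s. 1 km/h = 0.27777778 m/s, so 5.3019846 m/s = 5.3019846 / 0.27777778 = 19.087145 km/h ≈ 19.09 km/h (4 s.f.). Final answer: 19.09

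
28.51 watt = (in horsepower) 0.03823. Check: 28.51 watt = 28.51 W. 1 horsepower = 745.69987 W, so 28.51 W = 28.51 / 745.69987 = 0.03823254 horsepower ≈ 0.03823 horsepower (4 s.f.).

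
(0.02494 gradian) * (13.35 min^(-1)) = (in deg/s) 0.004994. Check: 1 gradian = 0.015707963 rad, so 0.02494 gradian = 0.02494 * 0.015707963 = 0.0003917566 rad. 1 min^(-1) = 0.016666667 Hz, so 13.35 min^(-1) = 13.35 * 0.016666667 = 0.2225 Hz. Combine: 0.0003917566 rad * 0.2225 Hz = 8.7165844e-05 rad/s. 1 deg/s = 0.017453293 rad/s, so 8.7165844e-05 rad/s = 8.7165844e-05 / 0.017453293 = 0.004994235 deg/s ≈ 0.004994 deg/s (4 s.f.).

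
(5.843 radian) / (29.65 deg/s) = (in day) 5.843 radian = 5.843 rad. 1 deg/s = 0.017453293 rad/s, so 29.65 deg/s = 29.65 * 0.017453293 = 0.51749012 rad/s. Combine: 5.843 rad / 0.51749012 rad/s = 11.291037 s. 1 day = 86400 s, so 11.291037 s = 11.291037 / 86400 = 0.0001306833 day ≈ 0.0001307 day (4 s.f.). Final answer: 0.0001307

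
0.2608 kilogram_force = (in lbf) 1 kilogram_force = 9.80665 N, so 0.2608 kilogram_force = 0.2608 * 9.80665 = 2.5575743 N. 1 lbf = 4.4482216 N, so 2.5575743 N = 2.5575743 / 4.4482216 = 0.57496558 lbf ≈ 0.575 lbf (4 s.f.). Final answer: 0.575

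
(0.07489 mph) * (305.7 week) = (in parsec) 2.006e-10. Check: 1 mph = 0.44704 m/s, so 0.07489 mph = 0.07489 * 0.44704 = 0.033478826 m/s. 1 week = 604800 s, so 305.7 week = 305.7 * 604800 = 1.8488736e+08 s. Combine: 0.033478826 m/s * 1.8488736e+08 s = 6189811.7 m. 1 parsec = 3.0856776e+16 m, so 6189811.7 m = 6189811.7 / 3.0856776e+16 = 2.0059814e-10 parsec ≈ 2.006e-10 parsec (4 s.f.).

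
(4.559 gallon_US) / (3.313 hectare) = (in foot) 1.709e-06. Check: 1 gallon_US = 0.0037854118 m^3, so 4.559 gallon_US = 4.559 * 0.0037854118 = 0.017257692 m^3. 1 hectare = 10000 m^2, so 3.313 hectare = 3.313 * 10000 = 33130 m^2. Combine: 0.017257692 m^3 / 33130 m^2 = 5.2090831e-07 m. 1 foot = 0.3048 m, so 5.2090831e-07 m = 5.2090831e-07 / 0.3048 = 1.7090168e-06 foot ≈ 1.709e-06 foot (4 s.f.).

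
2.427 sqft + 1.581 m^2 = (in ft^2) 1 sqft = 0.09290304 m^2, so 2.427 sqft = 2.427 * 0.09290304 = 0.22547568 m^2. 1.581 m^2 is already in m^2. Sum: 0.22547568 + 1.581 = 1.8064757 m^2. 1 ft^2 = 0.09290304 m^2, so 1.8064757 m^2 = 1.8064757 / 0.09290304 = 19.444742 ft^2 ≈ 19.44 ft^2 (4 s.f.). Final answer: 19.44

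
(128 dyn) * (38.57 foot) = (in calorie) 0.003597. Check: 1 dyn = 1e-05 N, so 128 dyn = 128 * 1e-05 = 0.00128 N. 1 foot = 0.3048 m, so 38.57 foot = 38.57 * 0.3048 = 11.756136 m. Combine: 0.00128 N * 11.756136 m = 0.015047854 J. 1 calorie = 4.184 J, so 0.015047854 J = 0.015047854 / 4.184 = 0.0035965234 calorie ≈ 0.003597 calorie (4 s.f.).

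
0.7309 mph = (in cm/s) 1 mph = 0.44704 m/s, so 0.7309 mph = 0.7309 * 0.44704 = 0.32674154 m/s. 1 cm/s = 0.01 m/s, so 0.32674154 m/s = 0.32674154 / 0.01 = 32.674154 cm/s ≈ 32.67 cm/s (4 s.f.). Final answer: 32.67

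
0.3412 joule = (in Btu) 0.3412 joule = 0.3412 J. 1 Btu = 1055.0559 J, so 0.3412 J = 0.3412 / 1055.0559 = 0.0003233952 Btu ≈ 0.0003234 Btu (4 s.f.). Final answer: 0.0003234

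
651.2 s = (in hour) 1 hour = 3600 s, so 651.2 s = 651.2 / 3600 = 0.18088889 hour ≈ 0.1809 hour (4 s.f.). Final answer: 0.1809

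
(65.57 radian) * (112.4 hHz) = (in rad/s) 7.37e+05. Check: 65.57 radian = 65.57 rad. 1 hHz = 100 Hz, so 112.4 hHz = 112.4 * 100 = 11240 Hz. Combine: 65.57 rad * 11240 Hz = 737006.8 rad/s. Result: 737006.8 rad/s ≈ 7.37e+05 rad/s (4 s.f.).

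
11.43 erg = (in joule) 1.143e-06. Check: 1 erg = 1e-07 J, so 11.43 erg = 11.43 * 1e-07 = 1.143e-06 J. 1.143e-06 J = 1.143e-06 joule.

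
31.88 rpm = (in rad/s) 3.338. Check: 1 rpm = 0.10471976 rad/s, so 31.88 rpm = 31.88 * 0.10471976 = 3.3384658 rad/s. Result: 3.3384658 rad/s ≈ 3.338 rad/s (4 s.f.).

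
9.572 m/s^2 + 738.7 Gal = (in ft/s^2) 55.64. Check: 9.572 m/s^2 is already in m/s^2. 1 Gal = 0.01 m/s^2, so 738.7 Gal = 738.7 * 0.01 = 7.387 m/s^2. Sum: 9.572 + 7.387 = 16.959 m/s^2. 1 ft/s^2 = 0.3048 m/s^2, so 16.959 m/s^2 = 16.959 / 0.3048 = 55.639764 ft/s^2 ≈ 55.64 ft/s^2 (4 s.f.).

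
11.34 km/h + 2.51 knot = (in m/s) 4.441. Check: 1 km/h = 0.27777778 m/s, so 11.34 km/h = 11.34 * 0.27777778 = 3.15 m/s. 1 knot = 0.51444444 m/s, so 2.51 knot = 2.51 * 0.51444444 = 1.2912556 m/s. Sum: 3.15 + 1.2912556 = 4.4412556 m/s. Result: 4.4412556 m/s ≈ 4.441 m/s (4 s.f.).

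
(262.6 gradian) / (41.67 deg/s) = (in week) 9.378e-06. Check: 1 gradian = 0.015707963 rad, so 262.6 gradian = 262.6 * 0.015707963 = 4.1249112 rad. 1 deg/s = 0.017453293 rad/s, so 41.67 deg/s = 41.67 * 0.017453293 = 0.7272787 rad/s. Combine: 4.1249112 rad / 0.7272787 rad/s = 5.6717063 s. 1 week = 604800 s, so 5.6717063 s = 5.6717063 / 604800 = 9.3778212e-06 week ≈ 9.378e-06 week (4 s.f.).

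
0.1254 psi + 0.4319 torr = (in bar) 1 psi = 6894.7573 Pa, so 0.1254 psi = 0.1254 * 6894.7573 = 864.60256 Pa. 1 torr = 133.32237 Pa, so 0.4319 torr = 0.4319 * 133.32237 = 57.581931 Pa. Sum: 864.60256 + 57.581931 = 922.1845 Pa. 1 bar = 100000 Pa, so 922.1845 Pa = 922.1845 / 100000 = 0.009221845 bar ≈ 0.009222 bar (4 s.f.). Final answer: 0.009222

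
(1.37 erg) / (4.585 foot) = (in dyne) 1 erg = 1e-07 J, so 1.37 erg = 1.37 * 1e-07 = 1.37e-07 J. 1 foot = 0.3048 m, so 4.585 foot = 4.585 * 0.3048 = 1.397508 m. Combine: 1.37e-07 J / 1.397508 m = 9.8031639e-08 N. 1 dyne = 1e-05 N, so 9.8031639e-08 N = 9.8031639e-08 / 1e-05 = 0.0098031639 dyne ≈ 0.009803 dyne (4 s.f.). Final answer: 0.009803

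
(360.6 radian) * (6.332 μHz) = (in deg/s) 360.6 radian = 360.6 rad. 1 μHz = 1e-06 Hz, so 6.332 μHz = 6.332 * 1e-06 = 6.332e-06 Hz. Combine: 360.6 rad * 6.332e-06 Hz = 0.0022833192 rad/s. 1 deg/s = 0.017453293 rad/s, so 0.0022833192 rad/s = 0.0022833192 / 0.017453293 = 0.13082455 deg/s ≈ 0.1308 deg/s (4 s.f.). Final answer: 0.1308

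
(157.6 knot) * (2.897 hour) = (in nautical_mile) 456.6. Check: 1 knot = 0.51444444 m/s, so 157.6 knot = 157.6 * 0.51444444 = 81.076444 m/s. 1 hour = 3600 s, so 2.897 hour = 2.897 * 3600 = 10429.2 s. Combine: 81.076444 m/s * 10429.2 s = 845562.45 m. 1 nautical_mile = 1852 m, so 845562.45 m = 845562.45 / 1852 = 456.5672 nautical_mile ≈ 456.6 nautical_mile (4 s.f.).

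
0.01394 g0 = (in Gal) 1 g0 = 9.80665 m/s^2, so 0.01394 g0 = 0.01394 * 9.80665 = 0.1367047 m/s^2. 1 Gal = 0.01 m/s^2, so 0.1367047 m/s^2 = 0.1367047 / 0.01 = 13.67047 Gal ≈ 13.67 Gal (4 s.f.). Final answer: 13.67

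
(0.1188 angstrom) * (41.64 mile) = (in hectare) 1 angstrom = 1e-10 m, so 0.1188 angstrom = 0.1188 * 1e-10 = 1.188e-11 m. 1 mile = 1609.344 m, so 41.64 mile = 41.64 * 1609.344 = 67013.084 m. Combine: 1.188e-11 m * 67013.084 m = 7.9611544e-07 m^2. 1 hectare = 10000 m^2, so 7.9611544e-07 m^2 = 7.9611544e-07 / 10000 = 7.9611544e-11 hectare ≈ 7.961e-11 hectare (4 s.f.). Final answer: 7.961e-11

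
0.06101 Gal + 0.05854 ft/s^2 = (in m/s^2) 1 Gal = 0.01 m/s^2, so 0.06101 Gal = 0.06101 * 0.01 = 0.0006101 m/s^2. 1 ft/s^2 = 0.3048 m/s^2, so 0.05854 ft/s^2 = 0.05854 * 0.3048 = 0.017842992 m/s^2. Sum: 0.0006101 + 0.017842992 = 0.018453092 m/s^2. Result: 0.018453092 m/s^2 ≈ 0.01845 m/s^2 (4 s.f.). Final answer: 0.01845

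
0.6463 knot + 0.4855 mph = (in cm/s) 54.95. Check: 1 knot = 0.51444444 m/s, so 0.6463 knot = 0.6463 * 0.51444444 = 0.33248544 m/s. 1 mph = 0.44704 m/s, so 0.4855 mph = 0.4855 * 0.44704 = 0.21703792 m/s. Sum: 0.33248544 + 0.21703792 = 0.54952336 m/s. 1 cm/s = 0.01 m/s, so 0.54952336 m/s = 0.54952336 / 0.01 = 54.952336 cm/s ≈ 54.95 cm/s (4 s.f.).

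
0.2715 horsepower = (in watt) 1 horsepower = 745.69987 W, so 0.2715 horsepower = 0.2715 * 745.69987 = 202.45752 W. 202.45752 W = 202.45752 watt ≈ 202.5 watt (4 s.f.). Final answer: 202.5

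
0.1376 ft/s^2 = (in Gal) 4.194. Check: 1 ft/s^2 = 0.3048 m/s^2, so 0.1376 ft/s^2 = 0.1376 * 0.3048 = 0.04194048 m/s^2. 1 Gal = 0.01 m/s^2, so 0.04194048 m/s^2 = 0.04194048 / 0.01 = 4.194048 Gal ≈ 4.194 Gal (4 s.f.).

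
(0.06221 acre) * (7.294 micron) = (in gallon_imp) 1 acre = 4046.8564 m^2, so 0.06221 acre = 0.06221 * 4046.8564 = 251.75494 m^2. 1 micron = 1e-06 m, so 7.294 micron = 7.294 * 1e-06 = 7.294e-06 m. Combine: 251.75494 m^2 * 7.294e-06 m = 0.0018363005 m^3. 1 gallon_imp = 0.00454609 m^3, so 0.0018363005 m^3 = 0.0018363005 / 0.00454609 = 0.40392964 gallon_imp ≈ 0.4039 gallon_imp (4 s.f.). Final answer: 0.4039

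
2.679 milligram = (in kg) 2.679e-06. Check: 1 milligram = 1e-06 kg, so 2.679 milligram = 2.679 * 1e-06 = 2.679e-06 kg. Result: 2.679e-06 kg.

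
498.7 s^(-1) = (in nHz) 4.987e+11. Check: 498.7 s^(-1) = 498.7 Hz. 1 nHz = 1e-09 Hz, so 498.7 Hz = 498.7 / 1e-09 = 4.987e+11 nHz.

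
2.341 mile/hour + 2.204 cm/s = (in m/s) 1.069. Check: 1 mile/hour = 0.44704 m/s, so 2.341 mile/hour = 2.341 * 0.44704 = 1.0465206 m/s. 1 cm/s = 0.01 m/s, so 2.204 cm/s = 2.204 * 0.01 = 0.02204 m/s. Sum: 1.0465206 + 0.02204 = 1.0685606 m/s. Result: 1.0685606 m/s ≈ 1.069 m/s (4 s.f.).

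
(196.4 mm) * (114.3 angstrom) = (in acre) 1 mm = 0.001 m, so 196.4 mm = 196.4 * 0.001 = 0.1964 m. 1 angstrom = 1e-10 m, so 114.3 angstrom = 114.3 * 1e-10 = 1.143e-08 m. Combine: 0.1964 m * 1.143e-08 m = 2.244852e-09 m^2. 1 acre = 4046.8564 m^2, so 2.244852e-09 m^2 = 2.244852e-09 / 4046.8564 = 5.5471501e-13 acre ≈ 5.547e-13 acre (4 s.f.). Final answer: 5.547e-13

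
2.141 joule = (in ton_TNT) 5.117e-10. Check: 2.141 joule = 2.141 J. 1 ton_TNT = 4.184e+09 J, so 2.141 J = 2.141 / 4.184e+09 = 5.1171128e-10 ton_TNT ≈ 5.117e-10 ton_TNT (4 s.f.).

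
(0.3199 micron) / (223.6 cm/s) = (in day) 1 micron = 1e-06 m, so 0.3199 micron = 0.3199 * 1e-06 = 3.199e-07 m. 1 cm/s = 0.01 m/s, so 223.6 cm/s = 223.6 * 0.01 = 2.236 m/s. Combine: 3.199e-07 m / 2.236 m/s = 1.4306798e-07 s. 1 day = 86400 s, so 1.4306798e-07 s = 1.4306798e-07 / 86400 = 1.6558794e-12 day ≈ 1.656e-12 day (4 s.f.). Final answer: 1.656e-12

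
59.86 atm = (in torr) 1 atm = 101325 Pa, so 59.86 atm = 59.86 * 101325 = 6065314.5 Pa. 1 torr = 133.32237 Pa, so 6065314.5 Pa = 6065314.5 / 133.32237 = 45493.6 torr ≈ 4.549e+04 torr (4 s.f.). Final answer: 4.549e+04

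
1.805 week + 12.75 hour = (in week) 1 week = 604800 s, so 1.805 week = 1.805 * 604800 = 1091664 s. 1 hour = 3600 s, so 12.75 hour = 12.75 * 3600 = 45900 s. Sum: 1091664 + 45900 = 1137564 s. 1 week = 604800 s, so 1137564 s = 1137564 / 604800 = 1.8808929 week ≈ 1.881 week (4 s.f.). Final answer: 1.881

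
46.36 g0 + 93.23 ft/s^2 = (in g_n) 1 g0 = 9.80665 m/s^2, so 46.36 g0 = 46.36 * 9.80665 = 454.63629 m/s^2. 1 ft/s^2 = 0.3048 m/s^2, so 93.23 ft/s^2 = 93.23 * 0.3048 = 28.416504 m/s^2. Sum: 454.63629 + 28.416504 = 483.0528 m/s^2. 1 g_n = 9.80665 m/s^2, so 483.0528 m/s^2 = 483.0528 / 9.80665 = 49.257677 g_n ≈ 49.26 g_n (4 s.f.). Final answer: 49.26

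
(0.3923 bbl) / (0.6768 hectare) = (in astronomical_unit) 1 bbl = 0.15898729 m^3, so 0.3923 bbl = 0.3923 * 0.15898729 = 0.062370716 m^3. 1 hectare = 10000 m^2, so 0.6768 hectare = 0.6768 * 10000 = 6768 m^2. Combine: 0.062370716 m^3 / 6768 m^2 = 9.2155313e-06 m. 1 astronomical_unit = 1.4959787e+11 m, so 9.2155313e-06 m = 9.2155313e-06 / 1.4959787e+11 = 6.1602022e-17 astronomical_unit ≈ 6.16e-17 astronomical_unit (4 s.f.). Final answer: 6.16e-17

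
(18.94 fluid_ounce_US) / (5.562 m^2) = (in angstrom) 1.007e+06. Check: 1 fluid_ounce_US = 2.957353e-05 m^3, so 18.94 fluid_ounce_US = 18.94 * 2.957353e-05 = 0.00056012265 m^3. 5.562 m^2 is already in m^2. Combine: 0.00056012265 m^3 / 5.562 m^2 = 0.00010070526 m. 1 angstrom = 1e-10 m, so 0.00010070526 m = 0.00010070526 / 1e-10 = 1007052.6 angstrom ≈ 1.007e+06 angstrom (4 s.f.).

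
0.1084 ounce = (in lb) 0.006775. Check: 1 ounce = 0.028349523 kg, so 0.1084 ounce = 0.1084 * 0.028349523 = 0.0030730883 kg. 1 lb = 0.45359237 kg, so 0.0030730883 kg = 0.0030730883 / 0.45359237 = 0.006775 lb.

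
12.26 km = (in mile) 7.618. Check: 1 km = 1000 m, so 12.26 km = 12.26 * 1000 = 12260 m. 1 mile = 1609.344 m, so 12260 m = 12260 / 1609.344 = 7.6180108 mile ≈ 7.618 mile (4 s.f.).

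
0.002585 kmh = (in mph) 0.001606. Check: 1 kmh = 0.27777778 m/s, so 0.002585 kmh = 0.002585 * 0.27777778 = 0.00071805556 m/s. 1 mph = 0.44704 m/s, so 0.00071805556 m/s = 0.00071805556 / 0.44704 = 0.0016062445 mph ≈ 0.001606 mph (4 s.f.).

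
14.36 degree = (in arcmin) 861.6. Check: 1 degree = 0.017453293 rad, so 14.36 degree = 14.36 * 0.017453293 = 0.25062928 rad. 1 arcmin = 0.00029088821 rad, so 0.25062928 rad = 0.25062928 / 0.00029088821 = 861.6 arcmin.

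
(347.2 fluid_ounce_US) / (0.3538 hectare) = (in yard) 1 fluid_ounce_US = 2.957353e-05 m^3, so 347.2 fluid_ounce_US = 347.2 * 2.957353e-05 = 0.010267929 m^3. 1 hectare = 10000 m^2, so 0.3538 hectare = 0.3538 * 10000 = 3538 m^2. Combine: 0.010267929 m^3 / 3538 m^2 = 2.9021847e-06 m. 1 yard = 0.9144 m, so 2.9021847e-06 m = 2.9021847e-06 / 0.9144 = 3.1738678e-06 yard ≈ 3.174e-06 yard (4 s.f.). Final answer: 3.174e-06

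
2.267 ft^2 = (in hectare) 2.106e-05. Check: 1 ft^2 = 0.09290304 m^2, so 2.267 ft^2 = 2.267 * 0.09290304 = 0.21061119 m^2. 1 hectare = 10000 m^2, so 0.21061119 m^2 = 0.21061119 / 10000 = 2.1061119e-05 hectare ≈ 2.106e-05 hectare (4 s.f.).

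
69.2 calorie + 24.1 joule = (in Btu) 0.2973. Check: 1 calorie = 4.184 J, so 69.2 calorie = 69.2 * 4.184 = 289.5328 J. 24.1 joule = 24.1 J. Sum: 289.5328 + 24.1 = 313.6328 J. 1 Btu = 1055.0559 J, so 313.6328 J = 313.6328 / 1055.0559 = 0.29726654 Btu ≈ 0.2973 Btu (4 s.f.).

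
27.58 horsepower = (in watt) 1 horsepower = 745.69987 W, so 27.58 horsepower = 27.58 * 745.69987 = 20566.402 W. 20566.402 W = 20566.402 watt ≈ 2.057e+04 watt (4 s.f.). Final answer: 2.057e+04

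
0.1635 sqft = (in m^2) 0.01519. Check: 1 sqft = 0.09290304 m^2, so 0.1635 sqft = 0.1635 * 0.09290304 = 0.015189647 m^2. Result: 0.015189647 m^2 ≈ 0.01519 m^2 (4 s.f.).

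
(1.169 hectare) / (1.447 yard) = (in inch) 1 hectare = 10000 m^2, so 1.169 hectare = 1.169 * 10000 = 11690 m^2. 1 yard = 0.9144 m, so 1.447 yard = 1.447 * 0.9144 = 1.3231368 m. Combine: 11690 m^2 / 1.3231368 m = 8835.0653 m. 1 inch = 0.0254 m, so 8835.0653 m = 8835.0653 / 0.0254 = 347837.22 inch ≈ 3.478e+05 inch (4 s.f.). Final answer: 3.478e+05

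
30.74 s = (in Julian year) 9.741e-07. Check: 1 Julian year = 31557600 s, so 30.74 s = 30.74 / 31557600 = 9.7409182e-07 Julian year ≈ 9.741e-07 Julian year (4 s.f.).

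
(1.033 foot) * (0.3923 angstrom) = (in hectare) 1 foot = 0.3048 m, so 1.033 foot = 1.033 * 0.3048 = 0.3148584 m. 1 angstrom = 1e-10 m, so 0.3923 angstrom = 0.3923 * 1e-10 = 3.923e-11 m. Combine: 0.3148584 m * 3.923e-11 m = 1.2351895e-11 m^2. 1 hectare = 10000 m^2, so 1.2351895e-11 m^2 = 1.2351895e-11 / 10000 = 1.2351895e-15 hectare ≈ 1.235e-15 hectare (4 s.f.). Final answer: 1.235e-15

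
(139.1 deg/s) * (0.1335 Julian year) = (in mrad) 1.023e+10. Check: 1 deg/s = 0.017453293 rad/s, so 139.1 deg/s = 139.1 * 0.017453293 = 2.427753 rad/s. 1 Julian year = 31557600 s, so 0.1335 Julian year = 0.1335 * 31557600 = 4212939.6 s. Combine: 2.427753 rad/s * 4212939.6 s = 10227977 rad. 1 mrad = 0.001 rad, so 10227977 rad = 10227977 / 0.001 = 1.0227977e+10 mrad ≈ 1.023e+10 mrad (4 s.f.).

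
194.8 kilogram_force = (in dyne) 1.91e+08. Check: 1 kilogram_force = 9.80665 N, so 194.8 kilogram_force = 194.8 * 9.80665 = 1910.3354 N. 1 dyne = 1e-05 N, so 1910.3354 N = 1910.3354 / 1e-05 = 1.9103354e+08 dyne ≈ 1.91e+08 dyne (4 s.f.).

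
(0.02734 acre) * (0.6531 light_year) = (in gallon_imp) 1 acre = 4046.8564 m^2, so 0.02734 acre = 0.02734 * 4046.8564 = 110.64105 m^2. 1 light_year = 9.4607305e+15 m, so 0.6531 light_year = 0.6531 * 9.4607305e+15 = 6.1788031e+15 m. Combine: 110.64105 m^2 * 6.1788031e+15 m = 6.8362929e+17 m^3. 1 gallon_imp = 0.00454609 m^3, so 6.8362929e+17 m^3 = 6.8362929e+17 / 0.00454609 = 1.5037742e+20 gallon_imp ≈ 1.504e+20 gallon_imp (4 s.f.). Final answer: 1.504e+20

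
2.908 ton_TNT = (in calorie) 2.908e+09. Check: 1 ton_TNT = 4.184e+09 J, so 2.908 ton_TNT = 2.908 * 4.184e+09 = 1.2167072e+10 J. 1 calorie = 4.184 J, so 1.2167072e+10 J = 1.2167072e+10 / 4.184 = 2.908e+09 calorie.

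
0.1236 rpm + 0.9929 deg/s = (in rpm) 0.2891. Check: 1 rpm = 0.10471976 rad/s, so 0.1236 rpm = 0.1236 * 0.10471976 = 0.012943362 rad/s. 1 deg/s = 0.017453293 rad/s, so 0.9929 deg/s = 0.9929 * 0.017453293 = 0.017329374 rad/s. Sum: 0.012943362 + 0.017329374 = 0.030272736 rad/s. 1 rpm = 0.10471976 rad/s, so 0.030272736 rad/s = 0.030272736 / 0.10471976 = 0.28908333 rpm ≈ 0.2891 rpm (4 s.f.).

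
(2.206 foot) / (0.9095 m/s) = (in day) 1 foot = 0.3048 m, so 2.206 foot = 2.206 * 0.3048 = 0.6723888 m. 0.9095 m/s is already in m/s. Combine: 0.6723888 m / 0.9095 m/s = 0.739295 s. 1 day = 86400 s, so 0.739295 s = 0.739295 / 86400 = 8.5566551e-06 day ≈ 8.557e-06 day (4 s.f.). Final answer: 8.557e-06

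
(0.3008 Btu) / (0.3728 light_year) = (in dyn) 8.998e-09. Check: 1 Btu = 1055.0559 J, so 0.3008 Btu = 0.3008 * 1055.0559 = 317.3608 J. 1 light_year = 9.4607305e+15 m, so 0.3728 light_year = 0.3728 * 9.4607305e+15 = 3.5269603e+15 m. Combine: 317.3608 J / 3.5269603e+15 m = 8.9981392e-14 N. 1 dyn = 1e-05 N, so 8.9981392e-14 N = 8.9981392e-14 / 1e-05 = 8.9981392e-09 dyn ≈ 8.998e-09 dyn (4 s.f.).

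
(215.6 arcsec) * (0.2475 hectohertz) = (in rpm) 0.247. Check: 1 arcsec = 4.8481368e-06 rad, so 215.6 arcsec = 215.6 * 4.8481368e-06 = 0.0010452583 rad. 1 hectohertz = 100 Hz, so 0.2475 hectohertz = 0.2475 * 100 = 24.75 Hz. Combine: 0.0010452583 rad * 24.75 Hz = 0.025870143 rad/s. 1 rpm = 0.10471976 rad/s, so 0.025870143 rad/s = 0.025870143 / 0.10471976 = 0.24704167 rpm ≈ 0.247 rpm (4 s.f.).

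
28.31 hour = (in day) 1.18. Check: 1 hour = 3600 s, so 28.31 hour = 28.31 * 3600 = 101916 s. 1 day = 86400 s, so 101916 s = 101916 / 86400 = 1.1795833 day ≈ 1.18 day (4 s.f.).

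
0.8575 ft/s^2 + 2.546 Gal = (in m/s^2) 1 ft/s^2 = 0.3048 m/s^2, so 0.8575 ft/s^2 = 0.8575 * 0.3048 = 0.261366 m/s^2. 1 Gal = 0.01 m/s^2, so 2.546 Gal = 2.546 * 0.01 = 0.02546 m/s^2. Sum: 0.261366 + 0.02546 = 0.286826 m/s^2. Result: 0.286826 m/s^2 ≈ 0.2868 m/s^2 (4 s.f.). Final answer: 0.2868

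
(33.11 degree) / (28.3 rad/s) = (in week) 1 degree = 0.017453293 rad, so 33.11 degree = 33.11 * 0.017453293 = 0.57787852 rad. 28.3 rad/s is already in rad/s. Combine: 0.57787852 rad / 28.3 rad/s = 0.020419736 s. 1 week = 604800 s, so 0.020419736 s = 0.020419736 / 604800 = 3.376279e-08 week ≈ 3.376e-08 week (4 s.f.). Final answer: 3.376e-08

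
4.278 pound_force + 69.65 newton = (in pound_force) 1 pound_force = 4.4482216 N, so 4.278 pound_force = 4.278 * 4.4482216 = 19.029492 N. 69.65 newton = 69.65 N. Sum: 19.029492 + 69.65 = 88.679492 N. 1 pound_force = 4.4482216 N, so 88.679492 N = 88.679492 / 4.4482216 = 19.935943 pound_force ≈ 19.94 pound_force (4 s.f.). Final answer: 19.94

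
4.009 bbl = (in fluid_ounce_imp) 2.243e+04. Check: 1 bbl = 0.15898729 m^3, so 4.009 bbl = 4.009 * 0.15898729 = 0.63738007 m^3. 1 fluid_ounce_imp = 2.8413063e-05 m^3, so 0.63738007 m^3 = 0.63738007 / 2.8413063e-05 = 22432.642 fluid_ounce_imp ≈ 2.243e+04 fluid_ounce_imp (4 s.f.).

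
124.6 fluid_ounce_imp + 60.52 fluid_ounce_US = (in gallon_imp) 1.172. Check: 1 fluid_ounce_imp = 2.8413063e-05 m^3, so 124.6 fluid_ounce_imp = 124.6 * 2.8413063e-05 = 0.0035402676 m^3. 1 fluid_ounce_US = 2.957353e-05 m^3, so 60.52 fluid_ounce_US = 60.52 * 2.957353e-05 = 0.00178979 m^3. Sum: 0.0035402676 + 0.00178979 = 0.0053300576 m^3. 1 gallon_imp = 0.00454609 m^3, so 0.0053300576 m^3 = 0.0053300576 / 0.00454609 = 1.1724488 gallon_imp ≈ 1.172 gallon_imp (4 s.f.).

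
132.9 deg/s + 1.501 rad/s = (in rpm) 36.48. Check: 1 deg/s = 0.017453293 rad/s, so 132.9 deg/s = 132.9 * 0.017453293 = 2.3195426 rad/s. 1.501 rad/s is already in rad/s. Sum: 2.3195426 + 1.501 = 3.8205426 rad/s. 1 rpm = 0.10471976 rad/s, so 3.8205426 rad/s = 3.8205426 / 0.10471976 = 36.483494 rpm ≈ 36.48 rpm (4 s.f.).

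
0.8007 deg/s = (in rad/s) 1 deg/s = 0.017453293 rad/s, so 0.8007 deg/s = 0.8007 * 0.017453293 = 0.013974851 rad/s. Result: 0.013974851 rad/s ≈ 0.01397 rad/s (4 s.f.). Final answer: 0.01397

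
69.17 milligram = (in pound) 1 milligram = 1e-06 kg, so 69.17 milligram = 69.17 * 1e-06 = 6.917e-05 kg. 1 pound = 0.45359237 kg, so 6.917e-05 kg = 6.917e-05 / 0.45359237 = 0.00015249375 pound ≈ 0.0001525 pound (4 s.f.). Final answer: 0.0001525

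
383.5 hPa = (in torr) 287.6. Check: 1 hPa = 100 Pa, so 383.5 hPa = 383.5 * 100 = 38350 Pa. 1 torr = 133.32237 Pa, so 38350 Pa = 38350 / 133.32237 = 287.64866 torr ≈ 287.6 torr (4 s.f.).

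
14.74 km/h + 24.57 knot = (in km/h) 60.24. Check: 1 km/h = 0.27777778 m/s, so 14.74 km/h = 14.74 * 0.27777778 = 4.0944444 m/s. 1 knot = 0.51444444 m/s, so 24.57 knot = 24.57 * 0.51444444 = 12.6399 m/s. Sum: 4.0944444 + 12.6399 = 16.734344 m/s. 1 km/h = 0.27777778 m/s, so 16.734344 m/s = 16.734344 / 0.27777778 = 60.24364 km/h ≈ 60.24 km/h (4 s.f.).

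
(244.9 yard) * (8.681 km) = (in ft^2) 2.092e+07. Check: 1 yard = 0.9144 m, so 244.9 yard = 244.9 * 0.9144 = 223.93656 m. 1 km = 1000 m, so 8.681 km = 8.681 * 1000 = 8681 m. Combine: 223.93656 m * 8681 m = 1943993.3 m^2. 1 ft^2 = 0.09290304 m^2, so 1943993.3 m^2 = 1943993.3 / 0.09290304 = 20924969 ft^2 ≈ 2.092e+07 ft^2 (4 s.f.).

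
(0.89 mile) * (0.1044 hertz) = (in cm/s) 1 mile = 1609.344 m, so 0.89 mile = 0.89 * 1609.344 = 1432.3162 m. 0.1044 hertz = 0.1044 Hz. Combine: 1432.3162 m * 0.1044 Hz = 149.53381 m/s. 1 cm/s = 0.01 m/s, so 149.53381 m/s = 149.53381 / 0.01 = 14953.381 cm/s ≈ 1.495e+04 cm/s (4 s.f.). Final answer: 1.495e+04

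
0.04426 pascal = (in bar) 4.426e-07. Check: 0.04426 pascal = 0.04426 Pa. 1 bar = 100000 Pa, so 0.04426 Pa = 0.04426 / 100000 = 4.426e-07 bar.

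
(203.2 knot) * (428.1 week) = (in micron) 1 knot = 0.51444444 m/s, so 203.2 knot = 203.2 * 0.51444444 = 104.53511 m/s. 1 week = 604800 s, so 428.1 week = 428.1 * 604800 = 2.5891488e+08 s. Combine: 104.53511 m/s * 2.5891488e+08 s = 2.7065696e+10 m. 1 micron = 1e-06 m, so 2.7065696e+10 m = 2.7065696e+10 / 1e-06 = 2.7065696e+16 micron ≈ 2.707e+16 micron (4 s.f.). Final answer: 2.707e+16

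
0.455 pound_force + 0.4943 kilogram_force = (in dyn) 1 pound_force = 4.4482216 N, so 0.455 pound_force = 0.455 * 4.4482216 = 2.0239408 N. 1 kilogram_force = 9.80665 N, so 0.4943 kilogram_force = 0.4943 * 9.80665 = 4.8474271 N. Sum: 2.0239408 + 4.8474271 = 6.8713679 N. 1 dyn = 1e-05 N, so 6.8713679 N = 6.8713679 / 1e-05 = 687136.79 dyn ≈ 6.871e+05 dyn (4 s.f.). Final answer: 6.871e+05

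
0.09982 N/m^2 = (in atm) 9.851e-07. Check: 0.09982 N/m^2 = 0.09982 Pa. 1 atm = 101325 Pa, so 0.09982 Pa = 0.09982 / 101325 = 9.851468e-07 atm ≈ 9.851e-07 atm (4 s.f.).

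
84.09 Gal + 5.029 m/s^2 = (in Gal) 587. Check: 1 Gal = 0.01 m/s^2, so 84.09 Gal = 84.09 * 0.01 = 0.8409 m/s^2. 5.029 m/s^2 is already in m/s^2. Sum: 0.8409 + 5.029 = 5.8699 m/s^2. 1 Gal = 0.01 m/s^2, so 5.8699 m/s^2 = 5.8699 / 0.01 = 586.99 Gal ≈ 587 Gal (4 s.f.).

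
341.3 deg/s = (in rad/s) 1 deg/s = 0.017453293 rad/s, so 341.3 deg/s = 341.3 * 0.017453293 = 5.9568087 rad/s. Result: 5.9568087 rad/s ≈ 5.957 rad/s (4 s.f.). Final answer: 5.957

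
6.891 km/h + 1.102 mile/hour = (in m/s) 1 km/h = 0.27777778 m/s, so 6.891 km/h = 6.891 * 0.27777778 = 1.9141667 m/s. 1 mile/hour = 0.44704 m/s, so 1.102 mile/hour = 1.102 * 0.44704 = 0.49263808 m/s. Sum: 1.9141667 + 0.49263808 = 2.4068047 m/s. Result: 2.4068047 m/s ≈ 2.407 m/s (4 s.f.). Final answer: 2.407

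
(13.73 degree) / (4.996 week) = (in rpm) 1 degree = 0.017453293 rad, so 13.73 degree = 13.73 * 0.017453293 = 0.23963371 rad. 1 week = 604800 s, so 4.996 week = 4.996 * 604800 = 3021580.8 s. Combine: 0.23963371 rad / 3021580.8 s = 7.9307396e-08 rad/s. 1 rpm = 0.10471976 rad/s, so 7.9307396e-08 rad/s = 7.9307396e-08 / 0.10471976 = 7.5732985e-07 rpm ≈ 7.573e-07 rpm (4 s.f.). Final answer: 7.573e-07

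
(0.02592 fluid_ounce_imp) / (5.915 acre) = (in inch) 1.211e-09. Check: 1 fluid_ounce_imp = 2.8413063e-05 m^3, so 0.02592 fluid_ounce_imp = 0.02592 * 2.8413063e-05 = 7.3646658e-07 m^3. 1 acre = 4046.8564 m^2, so 5.915 acre = 5.915 * 4046.8564 = 23937.156 m^2. Combine: 7.3646658e-07 m^3 / 23937.156 m^2 = 3.076667e-11 m. 1 inch = 0.0254 m, so 3.076667e-11 m = 3.076667e-11 / 0.0254 = 1.2112862e-09 inch ≈ 1.211e-09 inch (4 s.f.).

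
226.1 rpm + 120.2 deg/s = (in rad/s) 25.78. Check: 1 rpm = 0.10471976 rad/s, so 226.1 rpm = 226.1 * 0.10471976 = 23.677137 rad/s. 1 deg/s = 0.017453293 rad/s, so 120.2 deg/s = 120.2 * 0.017453293 = 2.0978858 rad/s. Sum: 23.677137 + 2.0978858 = 25.775022 rad/s. Result: 25.775022 rad/s ≈ 25.78 rad/s (4 s.f.).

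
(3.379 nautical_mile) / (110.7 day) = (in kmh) 1 nautical_mile = 1852 m, so 3.379 nautical_mile = 3.379 * 1852 = 6257.908 m. 1 day = 86400 s, so 110.7 day = 110.7 * 86400 = 9564480 s. Combine: 6257.908 m / 9564480 s = 0.00065428628 m/s. 1 kmh = 0.27777778 m/s, so 0.00065428628 m/s = 0.00065428628 / 0.27777778 = 0.0023554306 kmh ≈ 0.002355 kmh (4 s.f.). Final answer: 0.002355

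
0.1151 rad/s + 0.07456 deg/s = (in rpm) 0.1151 rad/s is already in rad/s. 1 deg/s = 0.017453293 rad/s, so 0.07456 deg/s = 0.07456 * 0.017453293 = 0.0013013175 rad/s. Sum: 0.1151 + 0.0013013175 = 0.11640132 rad/s. 1 rpm = 0.10471976 rad/s, so 0.11640132 rad/s = 0.11640132 / 0.10471976 = 1.1115507 rpm ≈ 1.112 rpm (4 s.f.). Final answer: 1.112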